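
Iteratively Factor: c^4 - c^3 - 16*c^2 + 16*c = (c - 4)*(c^3 + 3*c^2 - 4*c) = (c - 4)*(c + 4)*(c^2 - c) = c*(c - 4)*(c + 4)*(c - 1)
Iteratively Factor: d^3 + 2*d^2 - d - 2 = (d + 2)*(d^2 - 1) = (d + 1)*(d + 2)*(d - 1)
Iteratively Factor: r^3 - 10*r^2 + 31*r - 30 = (r - 2)*(r^2 - 8*r + 15) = (r - 3)*(r - 2)*(r - 5)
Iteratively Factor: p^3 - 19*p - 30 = (p - 5)*(p^2 + 5*p + 6) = (p - 5)*(p + 3)*(p + 2)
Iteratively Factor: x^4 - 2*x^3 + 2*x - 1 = (x - 1)*(x^3 - x^2 - x + 1) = (x - 1)^2*(x^2 - 1) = (x - 1)^2*(x + 1)*(x - 1)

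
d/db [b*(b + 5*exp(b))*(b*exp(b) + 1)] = b*(b + 1)*(b + 5*exp(b))*exp(b) + b*(b*exp(b) + 1)*(5*exp(b) + 1) + (b + 5*exp(b))*(b*exp(b) + 1)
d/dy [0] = 0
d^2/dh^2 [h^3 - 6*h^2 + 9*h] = 6*h - 12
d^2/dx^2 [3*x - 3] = 0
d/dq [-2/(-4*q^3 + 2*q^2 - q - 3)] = 2*(-12*q^2 + 4*q - 1)/(4*q^3 - 2*q^2 + q + 3)^2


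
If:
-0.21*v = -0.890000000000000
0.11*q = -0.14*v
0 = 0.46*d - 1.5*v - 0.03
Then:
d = 13.89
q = -5.39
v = 4.24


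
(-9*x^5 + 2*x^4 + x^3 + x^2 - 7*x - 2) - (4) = -9*x^5 + 2*x^4 + x^3 + x^2 - 7*x - 6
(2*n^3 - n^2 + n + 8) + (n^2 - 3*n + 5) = 2*n^3 - 2*n + 13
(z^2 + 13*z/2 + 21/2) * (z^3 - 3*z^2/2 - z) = z^5 + 5*z^4 - z^3/4 - 89*z^2/4 - 21*z/2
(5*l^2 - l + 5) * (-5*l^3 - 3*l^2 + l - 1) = -25*l^5 - 10*l^4 - 17*l^3 - 21*l^2 + 6*l - 5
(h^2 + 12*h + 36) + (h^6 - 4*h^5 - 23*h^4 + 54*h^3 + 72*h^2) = h^6 - 4*h^5 - 23*h^4 + 54*h^3 + 73*h^2 + 12*h + 36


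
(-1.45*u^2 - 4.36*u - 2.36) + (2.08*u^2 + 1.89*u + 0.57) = 0.63*u^2 - 2.47*u - 1.79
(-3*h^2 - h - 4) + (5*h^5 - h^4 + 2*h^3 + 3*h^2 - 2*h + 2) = 5*h^5 - h^4 + 2*h^3 - 3*h - 2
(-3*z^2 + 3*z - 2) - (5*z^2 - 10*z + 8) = -8*z^2 + 13*z - 10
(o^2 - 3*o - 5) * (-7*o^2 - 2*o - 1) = -7*o^4 + 19*o^3 + 40*o^2 + 13*o + 5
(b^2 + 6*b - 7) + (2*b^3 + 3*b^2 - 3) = 2*b^3 + 4*b^2 + 6*b - 10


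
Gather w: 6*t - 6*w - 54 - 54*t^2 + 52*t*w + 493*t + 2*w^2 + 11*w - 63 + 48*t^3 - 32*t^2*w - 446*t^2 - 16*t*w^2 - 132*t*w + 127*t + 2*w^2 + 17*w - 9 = 48*t^3 - 500*t^2 + 626*t + w^2*(4 - 16*t) + w*(-32*t^2 - 80*t + 22) - 126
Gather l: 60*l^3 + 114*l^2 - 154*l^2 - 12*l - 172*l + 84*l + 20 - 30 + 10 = 60*l^3 - 40*l^2 - 100*l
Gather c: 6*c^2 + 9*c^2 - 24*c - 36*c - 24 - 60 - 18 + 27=15*c^2 - 60*c - 75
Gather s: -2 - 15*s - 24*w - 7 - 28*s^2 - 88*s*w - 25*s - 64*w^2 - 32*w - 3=-28*s^2 + s*(-88*w - 40) - 64*w^2 - 56*w - 12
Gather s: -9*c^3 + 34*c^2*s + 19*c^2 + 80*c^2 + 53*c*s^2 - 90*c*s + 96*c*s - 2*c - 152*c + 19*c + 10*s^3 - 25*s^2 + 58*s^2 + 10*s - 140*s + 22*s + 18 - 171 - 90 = -9*c^3 + 99*c^2 - 135*c + 10*s^3 + s^2*(53*c + 33) + s*(34*c^2 + 6*c - 108) - 243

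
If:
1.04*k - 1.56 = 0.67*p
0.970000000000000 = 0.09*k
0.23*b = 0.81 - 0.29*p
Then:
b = -14.64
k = 10.78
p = 14.40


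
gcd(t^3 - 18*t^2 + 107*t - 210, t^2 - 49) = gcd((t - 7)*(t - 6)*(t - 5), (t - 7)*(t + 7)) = t - 7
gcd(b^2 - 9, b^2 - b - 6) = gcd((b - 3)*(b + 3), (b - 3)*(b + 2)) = b - 3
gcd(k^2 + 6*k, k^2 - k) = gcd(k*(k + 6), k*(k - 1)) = k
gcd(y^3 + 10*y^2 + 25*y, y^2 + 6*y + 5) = y + 5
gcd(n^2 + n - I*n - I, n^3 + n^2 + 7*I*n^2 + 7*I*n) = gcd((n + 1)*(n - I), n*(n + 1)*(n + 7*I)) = n + 1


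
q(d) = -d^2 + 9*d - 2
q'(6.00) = -3.00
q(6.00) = 16.00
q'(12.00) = -15.00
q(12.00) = -38.00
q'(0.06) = 8.88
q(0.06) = -1.46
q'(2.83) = 3.34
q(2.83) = 15.46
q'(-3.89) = 16.78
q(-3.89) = -52.14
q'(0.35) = 8.30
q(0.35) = 1.03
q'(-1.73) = 12.46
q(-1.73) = -20.56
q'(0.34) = 8.32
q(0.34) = 0.94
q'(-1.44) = 11.88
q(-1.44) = -17.03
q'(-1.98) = 12.96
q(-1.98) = -23.74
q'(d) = 9 - 2*d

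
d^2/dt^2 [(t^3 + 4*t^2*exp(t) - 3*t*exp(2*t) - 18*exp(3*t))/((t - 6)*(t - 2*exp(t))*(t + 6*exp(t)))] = 6*(6*t^4*exp(2*t) + 27*t^3*exp(3*t) - 84*t^3*exp(2*t) + 2*t^3 + 54*t^2*exp(4*t) - 378*t^2*exp(3*t) + 333*t^2*exp(2*t) + 36*t^2*exp(t) - 756*t*exp(4*t) + 1350*t*exp(3*t) - 54*t*exp(2*t) + 2700*exp(4*t) + 324*exp(3*t) + 108*exp(2*t))/(t^6 + 18*t^5*exp(t) - 18*t^5 + 108*t^4*exp(2*t) - 324*t^4*exp(t) + 108*t^4 + 216*t^3*exp(3*t) - 1944*t^3*exp(2*t) + 1944*t^3*exp(t) - 216*t^3 - 3888*t^2*exp(3*t) + 11664*t^2*exp(2*t) - 3888*t^2*exp(t) + 23328*t*exp(3*t) - 23328*t*exp(2*t) - 46656*exp(3*t))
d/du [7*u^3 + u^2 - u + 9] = 21*u^2 + 2*u - 1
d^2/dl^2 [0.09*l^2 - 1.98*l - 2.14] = 0.180000000000000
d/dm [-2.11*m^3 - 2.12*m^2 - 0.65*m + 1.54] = -6.33*m^2 - 4.24*m - 0.65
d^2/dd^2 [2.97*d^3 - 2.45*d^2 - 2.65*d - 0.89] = 17.82*d - 4.9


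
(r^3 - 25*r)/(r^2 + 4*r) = (r^2 - 25)/(r + 4)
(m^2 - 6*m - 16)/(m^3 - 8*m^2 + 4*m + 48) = (m - 8)/(m^2 - 10*m + 24)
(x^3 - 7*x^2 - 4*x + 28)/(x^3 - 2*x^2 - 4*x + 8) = (x - 7)/(x - 2)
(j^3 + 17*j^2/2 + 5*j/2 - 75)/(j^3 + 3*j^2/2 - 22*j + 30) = (j + 5)/(j - 2)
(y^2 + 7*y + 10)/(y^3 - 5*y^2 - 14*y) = (y + 5)/(y*(y - 7))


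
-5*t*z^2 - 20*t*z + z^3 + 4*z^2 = z*(-5*t + z)*(z + 4)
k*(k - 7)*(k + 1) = k^3 - 6*k^2 - 7*k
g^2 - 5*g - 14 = (g - 7)*(g + 2)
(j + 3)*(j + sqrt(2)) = j^2 + sqrt(2)*j + 3*j + 3*sqrt(2)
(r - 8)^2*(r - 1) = r^3 - 17*r^2 + 80*r - 64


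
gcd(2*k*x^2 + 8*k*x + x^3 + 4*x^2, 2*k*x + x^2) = 2*k*x + x^2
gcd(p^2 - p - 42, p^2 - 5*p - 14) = p - 7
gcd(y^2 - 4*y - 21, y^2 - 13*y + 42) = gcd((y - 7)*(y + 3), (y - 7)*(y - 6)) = y - 7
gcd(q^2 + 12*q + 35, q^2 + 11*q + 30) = q + 5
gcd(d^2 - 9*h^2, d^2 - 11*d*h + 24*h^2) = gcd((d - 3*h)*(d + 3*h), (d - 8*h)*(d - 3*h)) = d - 3*h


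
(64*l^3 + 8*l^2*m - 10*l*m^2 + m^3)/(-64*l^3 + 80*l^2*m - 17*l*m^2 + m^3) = (-8*l^2 - 2*l*m + m^2)/(8*l^2 - 9*l*m + m^2)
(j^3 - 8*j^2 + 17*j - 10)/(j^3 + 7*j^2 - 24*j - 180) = (j^2 - 3*j + 2)/(j^2 + 12*j + 36)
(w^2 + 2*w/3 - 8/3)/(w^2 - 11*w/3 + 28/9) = 3*(w + 2)/(3*w - 7)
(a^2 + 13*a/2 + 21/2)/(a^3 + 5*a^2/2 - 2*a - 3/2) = (2*a + 7)/(2*a^2 - a - 1)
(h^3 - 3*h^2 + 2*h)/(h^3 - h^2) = (h - 2)/h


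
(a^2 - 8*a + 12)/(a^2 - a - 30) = (a - 2)/(a + 5)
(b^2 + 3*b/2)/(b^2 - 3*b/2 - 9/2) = b/(b - 3)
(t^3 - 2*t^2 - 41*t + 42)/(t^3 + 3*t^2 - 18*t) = (t^2 - 8*t + 7)/(t*(t - 3))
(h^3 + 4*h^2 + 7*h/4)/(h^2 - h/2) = (4*h^2 + 16*h + 7)/(2*(2*h - 1))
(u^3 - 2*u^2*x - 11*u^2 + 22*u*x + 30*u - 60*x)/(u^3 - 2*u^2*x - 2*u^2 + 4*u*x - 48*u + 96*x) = (u^2 - 11*u + 30)/(u^2 - 2*u - 48)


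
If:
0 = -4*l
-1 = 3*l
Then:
No Solution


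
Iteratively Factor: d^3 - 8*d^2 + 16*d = (d)*(d^2 - 8*d + 16) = d*(d - 4)*(d - 4)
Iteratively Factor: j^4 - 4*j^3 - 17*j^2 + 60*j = (j)*(j^3 - 4*j^2 - 17*j + 60) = j*(j + 4)*(j^2 - 8*j + 15) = j*(j - 3)*(j + 4)*(j - 5)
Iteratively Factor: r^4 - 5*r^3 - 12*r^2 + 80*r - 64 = (r + 4)*(r^3 - 9*r^2 + 24*r - 16) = (r - 1)*(r + 4)*(r^2 - 8*r + 16) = (r - 4)*(r - 1)*(r + 4)*(r - 4)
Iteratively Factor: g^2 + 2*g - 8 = (g + 4)*(g - 2)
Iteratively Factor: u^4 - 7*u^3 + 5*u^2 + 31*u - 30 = (u - 3)*(u^3 - 4*u^2 - 7*u + 10) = (u - 5)*(u - 3)*(u^2 + u - 2) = (u - 5)*(u - 3)*(u + 2)*(u - 1)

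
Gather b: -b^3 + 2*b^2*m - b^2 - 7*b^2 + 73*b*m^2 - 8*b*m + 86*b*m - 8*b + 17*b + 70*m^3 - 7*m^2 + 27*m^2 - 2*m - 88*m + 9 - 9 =-b^3 + b^2*(2*m - 8) + b*(73*m^2 + 78*m + 9) + 70*m^3 + 20*m^2 - 90*m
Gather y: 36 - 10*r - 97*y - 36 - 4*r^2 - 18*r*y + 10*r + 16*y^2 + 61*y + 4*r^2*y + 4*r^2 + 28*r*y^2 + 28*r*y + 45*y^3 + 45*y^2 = 45*y^3 + y^2*(28*r + 61) + y*(4*r^2 + 10*r - 36)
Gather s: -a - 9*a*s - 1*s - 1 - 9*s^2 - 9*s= -a - 9*s^2 + s*(-9*a - 10) - 1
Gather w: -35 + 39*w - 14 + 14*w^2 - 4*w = 14*w^2 + 35*w - 49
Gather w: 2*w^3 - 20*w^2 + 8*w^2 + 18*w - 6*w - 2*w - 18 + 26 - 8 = 2*w^3 - 12*w^2 + 10*w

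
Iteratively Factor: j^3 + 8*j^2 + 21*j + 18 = (j + 3)*(j^2 + 5*j + 6) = (j + 2)*(j + 3)*(j + 3)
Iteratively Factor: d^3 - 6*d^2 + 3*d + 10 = (d + 1)*(d^2 - 7*d + 10) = (d - 5)*(d + 1)*(d - 2)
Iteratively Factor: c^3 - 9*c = (c - 3)*(c^2 + 3*c) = (c - 3)*(c + 3)*(c)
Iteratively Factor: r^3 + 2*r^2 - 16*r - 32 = (r - 4)*(r^2 + 6*r + 8) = (r - 4)*(r + 2)*(r + 4)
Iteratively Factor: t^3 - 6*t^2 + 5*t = (t - 5)*(t^2 - t) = t*(t - 5)*(t - 1)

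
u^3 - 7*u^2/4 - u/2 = u*(u - 2)*(u + 1/4)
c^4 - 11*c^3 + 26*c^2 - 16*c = c*(c - 8)*(c - 2)*(c - 1)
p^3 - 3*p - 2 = (p - 2)*(p + 1)^2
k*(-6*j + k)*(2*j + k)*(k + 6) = -12*j^2*k^2 - 72*j^2*k - 4*j*k^3 - 24*j*k^2 + k^4 + 6*k^3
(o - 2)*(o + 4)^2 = o^3 + 6*o^2 - 32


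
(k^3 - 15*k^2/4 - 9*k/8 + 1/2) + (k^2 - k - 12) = k^3 - 11*k^2/4 - 17*k/8 - 23/2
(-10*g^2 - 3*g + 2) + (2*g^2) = -8*g^2 - 3*g + 2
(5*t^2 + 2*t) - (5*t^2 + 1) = 2*t - 1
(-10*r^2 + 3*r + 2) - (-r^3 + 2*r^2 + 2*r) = r^3 - 12*r^2 + r + 2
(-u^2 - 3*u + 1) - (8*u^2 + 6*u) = -9*u^2 - 9*u + 1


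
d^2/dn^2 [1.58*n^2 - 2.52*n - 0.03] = 3.16000000000000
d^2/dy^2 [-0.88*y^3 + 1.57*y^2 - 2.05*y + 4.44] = 3.14 - 5.28*y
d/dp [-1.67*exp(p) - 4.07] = -1.67*exp(p)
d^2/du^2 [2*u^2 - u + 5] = 4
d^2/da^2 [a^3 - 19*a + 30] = 6*a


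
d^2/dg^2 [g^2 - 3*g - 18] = 2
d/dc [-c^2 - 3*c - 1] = -2*c - 3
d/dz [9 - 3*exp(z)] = -3*exp(z)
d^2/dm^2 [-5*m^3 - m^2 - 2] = -30*m - 2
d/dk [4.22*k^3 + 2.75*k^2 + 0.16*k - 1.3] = 12.66*k^2 + 5.5*k + 0.16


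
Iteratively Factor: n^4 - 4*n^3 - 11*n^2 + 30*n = (n - 5)*(n^3 + n^2 - 6*n) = (n - 5)*(n + 3)*(n^2 - 2*n) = n*(n - 5)*(n + 3)*(n - 2)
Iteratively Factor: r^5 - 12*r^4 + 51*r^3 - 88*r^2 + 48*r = (r - 1)*(r^4 - 11*r^3 + 40*r^2 - 48*r) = (r - 3)*(r - 1)*(r^3 - 8*r^2 + 16*r) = (r - 4)*(r - 3)*(r - 1)*(r^2 - 4*r) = (r - 4)^2*(r - 3)*(r - 1)*(r)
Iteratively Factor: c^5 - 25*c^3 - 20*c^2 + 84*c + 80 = (c + 1)*(c^4 - c^3 - 24*c^2 + 4*c + 80) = (c - 5)*(c + 1)*(c^3 + 4*c^2 - 4*c - 16) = (c - 5)*(c + 1)*(c + 4)*(c^2 - 4) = (c - 5)*(c - 2)*(c + 1)*(c + 4)*(c + 2)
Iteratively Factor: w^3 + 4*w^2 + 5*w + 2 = (w + 1)*(w^2 + 3*w + 2) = (w + 1)*(w + 2)*(w + 1)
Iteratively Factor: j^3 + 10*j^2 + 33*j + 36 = (j + 4)*(j^2 + 6*j + 9) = (j + 3)*(j + 4)*(j + 3)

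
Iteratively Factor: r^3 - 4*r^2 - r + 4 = (r - 4)*(r^2 - 1) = (r - 4)*(r - 1)*(r + 1)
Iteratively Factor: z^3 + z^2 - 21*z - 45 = (z + 3)*(z^2 - 2*z - 15) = (z - 5)*(z + 3)*(z + 3)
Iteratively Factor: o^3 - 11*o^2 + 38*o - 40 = (o - 5)*(o^2 - 6*o + 8) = (o - 5)*(o - 4)*(o - 2)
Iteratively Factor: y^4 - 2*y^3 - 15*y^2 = (y - 5)*(y^3 + 3*y^2) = (y - 5)*(y + 3)*(y^2) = y*(y - 5)*(y + 3)*(y)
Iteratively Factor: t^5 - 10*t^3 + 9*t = (t - 1)*(t^4 + t^3 - 9*t^2 - 9*t) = (t - 3)*(t - 1)*(t^3 + 4*t^2 + 3*t) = (t - 3)*(t - 1)*(t + 1)*(t^2 + 3*t) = (t - 3)*(t - 1)*(t + 1)*(t + 3)*(t)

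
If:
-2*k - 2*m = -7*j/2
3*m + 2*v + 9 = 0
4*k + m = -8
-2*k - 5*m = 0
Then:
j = -16/21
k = -20/9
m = 8/9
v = -35/6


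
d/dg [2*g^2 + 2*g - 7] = 4*g + 2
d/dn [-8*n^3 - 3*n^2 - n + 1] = -24*n^2 - 6*n - 1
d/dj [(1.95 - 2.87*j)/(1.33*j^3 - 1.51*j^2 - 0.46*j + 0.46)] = (7.6342*j^3 - 12.1142*j^2 + 5.889*j - 0.4232)/(1.7689*j^6 - 4.0166*j^5 + 1.0565*j^4 + 2.6128*j^3 - 1.1776*j^2 - 0.4232*j + 0.2116)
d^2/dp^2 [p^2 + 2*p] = 2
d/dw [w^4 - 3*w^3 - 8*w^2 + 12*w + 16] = 4*w^3 - 9*w^2 - 16*w + 12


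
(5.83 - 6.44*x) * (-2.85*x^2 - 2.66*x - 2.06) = 18.354*x^3 + 0.514900000000001*x^2 - 2.2414*x - 12.0098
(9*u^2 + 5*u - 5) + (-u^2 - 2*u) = 8*u^2 + 3*u - 5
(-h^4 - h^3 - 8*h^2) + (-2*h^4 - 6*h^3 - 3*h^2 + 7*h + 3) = -3*h^4 - 7*h^3 - 11*h^2 + 7*h + 3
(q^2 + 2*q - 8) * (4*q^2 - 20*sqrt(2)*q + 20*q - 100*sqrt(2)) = 4*q^4 - 20*sqrt(2)*q^3 + 28*q^3 - 140*sqrt(2)*q^2 + 8*q^2 - 160*q - 40*sqrt(2)*q + 800*sqrt(2)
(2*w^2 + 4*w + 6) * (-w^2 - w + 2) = -2*w^4 - 6*w^3 - 6*w^2 + 2*w + 12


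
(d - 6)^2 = d^2 - 12*d + 36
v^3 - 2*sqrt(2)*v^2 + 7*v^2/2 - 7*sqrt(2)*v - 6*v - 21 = (v + 7/2)*(v - 3*sqrt(2))*(v + sqrt(2))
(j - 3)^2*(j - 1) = j^3 - 7*j^2 + 15*j - 9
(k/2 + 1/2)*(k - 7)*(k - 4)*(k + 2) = k^4/2 - 4*k^3 - 3*k^2/2 + 31*k + 28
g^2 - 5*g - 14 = (g - 7)*(g + 2)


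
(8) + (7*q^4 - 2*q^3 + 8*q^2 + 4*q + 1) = 7*q^4 - 2*q^3 + 8*q^2 + 4*q + 9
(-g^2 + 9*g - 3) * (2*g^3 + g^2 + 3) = -2*g^5 + 17*g^4 + 3*g^3 - 6*g^2 + 27*g - 9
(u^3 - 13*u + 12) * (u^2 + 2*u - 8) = u^5 + 2*u^4 - 21*u^3 - 14*u^2 + 128*u - 96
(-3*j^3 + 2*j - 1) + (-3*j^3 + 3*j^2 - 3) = -6*j^3 + 3*j^2 + 2*j - 4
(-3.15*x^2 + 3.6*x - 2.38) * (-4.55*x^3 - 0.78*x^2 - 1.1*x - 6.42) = 14.3325*x^5 - 13.923*x^4 + 11.486*x^3 + 18.1194*x^2 - 20.494*x + 15.2796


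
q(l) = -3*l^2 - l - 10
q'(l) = -6*l - 1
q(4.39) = -72.21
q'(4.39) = -27.34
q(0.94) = -13.59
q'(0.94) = -6.64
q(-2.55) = -26.96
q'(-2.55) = 14.30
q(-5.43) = -93.02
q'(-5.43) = 31.58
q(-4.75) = -72.94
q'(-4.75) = 27.50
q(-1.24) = -13.37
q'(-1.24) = 6.44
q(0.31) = -10.60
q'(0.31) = -2.86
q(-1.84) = -18.32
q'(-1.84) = 10.04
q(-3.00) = -34.00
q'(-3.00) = 17.00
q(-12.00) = -430.00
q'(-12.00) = 71.00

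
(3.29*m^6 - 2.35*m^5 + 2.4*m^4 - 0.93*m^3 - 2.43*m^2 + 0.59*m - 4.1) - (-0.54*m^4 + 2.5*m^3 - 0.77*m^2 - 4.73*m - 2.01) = 3.29*m^6 - 2.35*m^5 + 2.94*m^4 - 3.43*m^3 - 1.66*m^2 + 5.32*m - 2.09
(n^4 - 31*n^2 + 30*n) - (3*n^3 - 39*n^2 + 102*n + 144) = n^4 - 3*n^3 + 8*n^2 - 72*n - 144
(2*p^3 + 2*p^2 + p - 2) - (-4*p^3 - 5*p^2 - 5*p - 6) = 6*p^3 + 7*p^2 + 6*p + 4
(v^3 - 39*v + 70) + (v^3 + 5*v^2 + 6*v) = 2*v^3 + 5*v^2 - 33*v + 70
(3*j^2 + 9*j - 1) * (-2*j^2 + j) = -6*j^4 - 15*j^3 + 11*j^2 - j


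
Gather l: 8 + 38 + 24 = 70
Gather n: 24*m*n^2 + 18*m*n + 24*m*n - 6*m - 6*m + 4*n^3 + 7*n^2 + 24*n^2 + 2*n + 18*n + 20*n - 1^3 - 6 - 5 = -12*m + 4*n^3 + n^2*(24*m + 31) + n*(42*m + 40) - 12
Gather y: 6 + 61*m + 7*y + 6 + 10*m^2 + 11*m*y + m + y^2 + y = 10*m^2 + 62*m + y^2 + y*(11*m + 8) + 12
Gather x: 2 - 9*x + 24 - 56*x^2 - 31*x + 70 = -56*x^2 - 40*x + 96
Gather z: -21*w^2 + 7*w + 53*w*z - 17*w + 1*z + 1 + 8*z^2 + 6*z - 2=-21*w^2 - 10*w + 8*z^2 + z*(53*w + 7) - 1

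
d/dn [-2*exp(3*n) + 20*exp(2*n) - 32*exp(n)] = (-6*exp(2*n) + 40*exp(n) - 32)*exp(n)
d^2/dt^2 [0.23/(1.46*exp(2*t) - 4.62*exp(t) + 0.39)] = ((1.0626 - 1.3432*exp(t))*(1.46*exp(2*t) - 4.62*exp(t) + 0.39) + 0.23*(2.92*exp(t) - 4.62)*(5.84*exp(t) - 9.24)*exp(t))*exp(t)/(1.46*exp(2*t) - 4.62*exp(t) + 0.39)^3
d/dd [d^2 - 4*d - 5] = 2*d - 4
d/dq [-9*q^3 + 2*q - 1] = 2 - 27*q^2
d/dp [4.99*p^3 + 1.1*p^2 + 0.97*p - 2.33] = 14.97*p^2 + 2.2*p + 0.97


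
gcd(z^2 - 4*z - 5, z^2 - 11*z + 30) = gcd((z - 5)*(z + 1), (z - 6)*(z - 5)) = z - 5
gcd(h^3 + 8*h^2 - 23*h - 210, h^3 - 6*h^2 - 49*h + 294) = h + 7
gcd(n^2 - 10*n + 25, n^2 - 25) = n - 5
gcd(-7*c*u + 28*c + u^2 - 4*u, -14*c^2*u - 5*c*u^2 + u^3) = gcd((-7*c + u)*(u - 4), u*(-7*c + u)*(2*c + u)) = -7*c + u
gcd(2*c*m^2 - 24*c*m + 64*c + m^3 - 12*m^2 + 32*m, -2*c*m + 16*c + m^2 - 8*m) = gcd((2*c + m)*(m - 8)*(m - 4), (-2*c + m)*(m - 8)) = m - 8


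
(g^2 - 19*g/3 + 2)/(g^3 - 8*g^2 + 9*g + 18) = (g - 1/3)/(g^2 - 2*g - 3)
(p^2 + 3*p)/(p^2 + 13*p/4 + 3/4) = 4*p/(4*p + 1)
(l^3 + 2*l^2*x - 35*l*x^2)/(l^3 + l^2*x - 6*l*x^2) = (l^2 + 2*l*x - 35*x^2)/(l^2 + l*x - 6*x^2)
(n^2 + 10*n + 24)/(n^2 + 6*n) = (n + 4)/n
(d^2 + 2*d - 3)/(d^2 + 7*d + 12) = (d - 1)/(d + 4)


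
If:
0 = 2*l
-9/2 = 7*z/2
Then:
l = 0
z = -9/7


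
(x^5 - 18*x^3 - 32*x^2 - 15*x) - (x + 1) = x^5 - 18*x^3 - 32*x^2 - 16*x - 1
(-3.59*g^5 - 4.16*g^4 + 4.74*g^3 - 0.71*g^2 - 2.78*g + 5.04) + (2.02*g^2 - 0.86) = -3.59*g^5 - 4.16*g^4 + 4.74*g^3 + 1.31*g^2 - 2.78*g + 4.18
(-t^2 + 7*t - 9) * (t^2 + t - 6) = -t^4 + 6*t^3 + 4*t^2 - 51*t + 54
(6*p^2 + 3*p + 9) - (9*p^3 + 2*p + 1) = -9*p^3 + 6*p^2 + p + 8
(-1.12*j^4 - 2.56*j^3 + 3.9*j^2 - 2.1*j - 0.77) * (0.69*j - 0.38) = -0.7728*j^5 - 1.3408*j^4 + 3.6638*j^3 - 2.931*j^2 + 0.2667*j + 0.2926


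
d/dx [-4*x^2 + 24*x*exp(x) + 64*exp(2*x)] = 24*x*exp(x) - 8*x + 128*exp(2*x) + 24*exp(x)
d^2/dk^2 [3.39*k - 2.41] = 0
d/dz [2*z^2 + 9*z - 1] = 4*z + 9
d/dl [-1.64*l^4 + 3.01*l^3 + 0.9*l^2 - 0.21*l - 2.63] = -6.56*l^3 + 9.03*l^2 + 1.8*l - 0.21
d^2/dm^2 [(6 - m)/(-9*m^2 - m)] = 6*(27*m^3 - 486*m^2 - 54*m - 2)/(m^3*(729*m^3 + 243*m^2 + 27*m + 1))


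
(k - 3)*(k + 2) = k^2 - k - 6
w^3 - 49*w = w*(w - 7)*(w + 7)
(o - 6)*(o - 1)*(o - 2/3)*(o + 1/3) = o^4 - 22*o^3/3 + 73*o^2/9 - 4*o/9 - 4/3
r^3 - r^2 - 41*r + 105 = (r - 5)*(r - 3)*(r + 7)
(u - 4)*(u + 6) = u^2 + 2*u - 24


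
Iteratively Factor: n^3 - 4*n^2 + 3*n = (n - 1)*(n^2 - 3*n) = (n - 3)*(n - 1)*(n)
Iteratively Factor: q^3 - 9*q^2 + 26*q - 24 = (q - 3)*(q^2 - 6*q + 8) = (q - 3)*(q - 2)*(q - 4)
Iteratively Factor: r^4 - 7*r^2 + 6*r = (r - 2)*(r^3 + 2*r^2 - 3*r) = (r - 2)*(r - 1)*(r^2 + 3*r) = (r - 2)*(r - 1)*(r + 3)*(r)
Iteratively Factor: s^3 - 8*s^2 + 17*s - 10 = (s - 2)*(s^2 - 6*s + 5) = (s - 5)*(s - 2)*(s - 1)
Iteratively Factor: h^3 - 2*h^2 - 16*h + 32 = (h - 2)*(h^2 - 16) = (h - 2)*(h + 4)*(h - 4)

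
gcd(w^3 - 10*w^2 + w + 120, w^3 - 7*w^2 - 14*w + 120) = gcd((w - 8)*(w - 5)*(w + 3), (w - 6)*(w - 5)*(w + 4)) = w - 5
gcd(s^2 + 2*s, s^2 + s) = s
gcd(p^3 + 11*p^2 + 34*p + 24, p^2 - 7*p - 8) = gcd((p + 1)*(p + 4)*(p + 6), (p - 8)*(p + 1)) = p + 1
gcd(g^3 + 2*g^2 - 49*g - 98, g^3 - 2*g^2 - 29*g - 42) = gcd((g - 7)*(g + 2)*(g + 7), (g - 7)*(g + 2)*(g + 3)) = g^2 - 5*g - 14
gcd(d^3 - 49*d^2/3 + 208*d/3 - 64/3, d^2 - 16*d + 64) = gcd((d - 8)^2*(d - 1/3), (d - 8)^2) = d^2 - 16*d + 64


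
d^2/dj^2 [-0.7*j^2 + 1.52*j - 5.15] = -1.40000000000000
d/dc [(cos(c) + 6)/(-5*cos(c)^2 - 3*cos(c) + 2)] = 5*(sin(c)^2 - 12*cos(c) - 5)*sin(c)/(5*cos(c)^2 + 3*cos(c) - 2)^2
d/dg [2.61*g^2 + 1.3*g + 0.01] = 5.22*g + 1.3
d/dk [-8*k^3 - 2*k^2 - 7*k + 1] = -24*k^2 - 4*k - 7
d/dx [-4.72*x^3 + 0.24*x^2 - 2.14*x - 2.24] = -14.16*x^2 + 0.48*x - 2.14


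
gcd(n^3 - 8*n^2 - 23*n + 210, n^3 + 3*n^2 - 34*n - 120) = n^2 - n - 30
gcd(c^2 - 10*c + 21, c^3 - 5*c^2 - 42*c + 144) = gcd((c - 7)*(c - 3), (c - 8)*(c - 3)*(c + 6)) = c - 3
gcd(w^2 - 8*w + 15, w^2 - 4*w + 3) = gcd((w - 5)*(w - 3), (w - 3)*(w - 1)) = w - 3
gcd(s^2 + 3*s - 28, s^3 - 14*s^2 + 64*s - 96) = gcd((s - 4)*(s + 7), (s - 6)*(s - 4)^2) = s - 4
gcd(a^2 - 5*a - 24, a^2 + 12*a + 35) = 1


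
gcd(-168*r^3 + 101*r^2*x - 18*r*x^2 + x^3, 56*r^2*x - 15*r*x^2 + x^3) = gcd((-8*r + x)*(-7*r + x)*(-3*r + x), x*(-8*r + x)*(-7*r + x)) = 56*r^2 - 15*r*x + x^2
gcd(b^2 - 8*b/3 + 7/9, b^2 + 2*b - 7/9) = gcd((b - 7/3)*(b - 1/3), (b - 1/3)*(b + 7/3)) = b - 1/3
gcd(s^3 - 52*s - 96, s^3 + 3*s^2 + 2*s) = s + 2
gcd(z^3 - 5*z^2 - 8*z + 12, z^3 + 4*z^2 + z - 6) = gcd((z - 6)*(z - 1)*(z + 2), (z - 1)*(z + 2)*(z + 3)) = z^2 + z - 2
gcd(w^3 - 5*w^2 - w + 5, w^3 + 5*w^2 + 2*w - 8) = w - 1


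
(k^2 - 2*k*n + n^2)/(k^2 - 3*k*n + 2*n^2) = (k - n)/(k - 2*n)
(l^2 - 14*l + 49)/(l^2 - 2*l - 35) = (l - 7)/(l + 5)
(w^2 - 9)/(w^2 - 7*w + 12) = (w + 3)/(w - 4)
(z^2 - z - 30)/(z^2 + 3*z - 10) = (z - 6)/(z - 2)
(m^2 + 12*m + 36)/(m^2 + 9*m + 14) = (m^2 + 12*m + 36)/(m^2 + 9*m + 14)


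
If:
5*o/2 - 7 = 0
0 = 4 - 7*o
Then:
No Solution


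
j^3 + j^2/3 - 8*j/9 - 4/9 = (j - 1)*(j + 2/3)^2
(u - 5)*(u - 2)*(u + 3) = u^3 - 4*u^2 - 11*u + 30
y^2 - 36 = (y - 6)*(y + 6)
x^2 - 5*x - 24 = (x - 8)*(x + 3)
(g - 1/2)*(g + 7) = g^2 + 13*g/2 - 7/2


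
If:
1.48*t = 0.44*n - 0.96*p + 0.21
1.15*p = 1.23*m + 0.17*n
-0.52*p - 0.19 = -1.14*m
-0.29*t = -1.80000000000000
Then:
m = 7.85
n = 57.16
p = 16.85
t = 6.21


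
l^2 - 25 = (l - 5)*(l + 5)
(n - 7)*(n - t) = n^2 - n*t - 7*n + 7*t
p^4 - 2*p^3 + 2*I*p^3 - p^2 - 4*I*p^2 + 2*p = p*(p - 2)*(p + I)^2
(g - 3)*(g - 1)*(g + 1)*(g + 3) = g^4 - 10*g^2 + 9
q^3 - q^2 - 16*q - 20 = (q - 5)*(q + 2)^2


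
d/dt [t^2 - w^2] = 2*t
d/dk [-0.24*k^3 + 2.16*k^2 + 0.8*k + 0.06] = -0.72*k^2 + 4.32*k + 0.8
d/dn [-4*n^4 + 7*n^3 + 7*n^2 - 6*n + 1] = -16*n^3 + 21*n^2 + 14*n - 6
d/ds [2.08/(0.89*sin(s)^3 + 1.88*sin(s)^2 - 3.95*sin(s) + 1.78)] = (-5.5536*sin(s)^2 - 7.8208*sin(s) + 8.216)*cos(s)/(0.89*sin(s)^3 + 1.88*sin(s)^2 - 3.95*sin(s) + 1.78)^2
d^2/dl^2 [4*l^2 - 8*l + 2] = 8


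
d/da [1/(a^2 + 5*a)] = (-2*a - 5)/(a^2*(a + 5)^2)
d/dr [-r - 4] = -1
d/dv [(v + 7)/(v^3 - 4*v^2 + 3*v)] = (v*(v^2 - 4*v + 3) - (v + 7)*(3*v^2 - 8*v + 3))/(v^2*(v^2 - 4*v + 3)^2)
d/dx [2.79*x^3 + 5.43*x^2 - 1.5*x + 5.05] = 8.37*x^2 + 10.86*x - 1.5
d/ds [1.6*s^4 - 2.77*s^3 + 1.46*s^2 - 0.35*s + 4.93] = 6.4*s^3 - 8.31*s^2 + 2.92*s - 0.35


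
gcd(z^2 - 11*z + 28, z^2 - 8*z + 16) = z - 4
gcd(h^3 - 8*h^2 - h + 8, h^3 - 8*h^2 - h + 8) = h^3 - 8*h^2 - h + 8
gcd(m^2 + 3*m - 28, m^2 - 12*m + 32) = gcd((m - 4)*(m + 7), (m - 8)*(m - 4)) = m - 4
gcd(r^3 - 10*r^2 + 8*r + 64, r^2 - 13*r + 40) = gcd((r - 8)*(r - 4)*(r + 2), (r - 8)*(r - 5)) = r - 8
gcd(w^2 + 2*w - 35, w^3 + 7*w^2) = w + 7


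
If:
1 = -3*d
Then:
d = -1/3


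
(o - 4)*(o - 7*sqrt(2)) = o^2 - 7*sqrt(2)*o - 4*o + 28*sqrt(2)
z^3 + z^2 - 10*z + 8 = (z - 2)*(z - 1)*(z + 4)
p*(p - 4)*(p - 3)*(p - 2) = p^4 - 9*p^3 + 26*p^2 - 24*p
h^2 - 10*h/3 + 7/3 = (h - 7/3)*(h - 1)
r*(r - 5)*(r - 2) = r^3 - 7*r^2 + 10*r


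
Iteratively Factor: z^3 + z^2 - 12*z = (z + 4)*(z^2 - 3*z) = z*(z + 4)*(z - 3)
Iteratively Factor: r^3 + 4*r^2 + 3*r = (r)*(r^2 + 4*r + 3) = r*(r + 1)*(r + 3)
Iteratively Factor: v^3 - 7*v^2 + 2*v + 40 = (v + 2)*(v^2 - 9*v + 20) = (v - 4)*(v + 2)*(v - 5)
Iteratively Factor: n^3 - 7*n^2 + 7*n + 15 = (n - 3)*(n^2 - 4*n - 5) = (n - 3)*(n + 1)*(n - 5)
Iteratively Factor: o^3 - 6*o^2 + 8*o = (o)*(o^2 - 6*o + 8) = o*(o - 2)*(o - 4)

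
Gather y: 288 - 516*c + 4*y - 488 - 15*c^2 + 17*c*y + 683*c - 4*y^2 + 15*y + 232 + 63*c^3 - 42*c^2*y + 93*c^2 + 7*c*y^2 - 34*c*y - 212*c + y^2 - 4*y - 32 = 63*c^3 + 78*c^2 - 45*c + y^2*(7*c - 3) + y*(-42*c^2 - 17*c + 15)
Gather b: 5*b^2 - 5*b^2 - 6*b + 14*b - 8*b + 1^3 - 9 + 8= 0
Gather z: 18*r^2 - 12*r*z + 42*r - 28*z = 18*r^2 + 42*r + z*(-12*r - 28)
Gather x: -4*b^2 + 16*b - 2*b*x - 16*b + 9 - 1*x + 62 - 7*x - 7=-4*b^2 + x*(-2*b - 8) + 64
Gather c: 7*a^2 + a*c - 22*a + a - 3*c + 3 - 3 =7*a^2 - 21*a + c*(a - 3)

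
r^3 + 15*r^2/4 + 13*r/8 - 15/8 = (r - 1/2)*(r + 5/4)*(r + 3)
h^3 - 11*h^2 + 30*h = h*(h - 6)*(h - 5)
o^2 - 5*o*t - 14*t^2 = (o - 7*t)*(o + 2*t)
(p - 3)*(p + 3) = p^2 - 9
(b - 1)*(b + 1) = b^2 - 1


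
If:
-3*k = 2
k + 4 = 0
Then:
No Solution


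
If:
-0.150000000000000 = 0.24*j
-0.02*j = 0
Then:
No Solution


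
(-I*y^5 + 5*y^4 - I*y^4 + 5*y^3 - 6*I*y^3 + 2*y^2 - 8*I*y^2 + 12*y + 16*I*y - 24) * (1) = -I*y^5 + 5*y^4 - I*y^4 + 5*y^3 - 6*I*y^3 + 2*y^2 - 8*I*y^2 + 12*y + 16*I*y - 24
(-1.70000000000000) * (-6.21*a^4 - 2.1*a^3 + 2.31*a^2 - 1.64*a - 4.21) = 10.557*a^4 + 3.57*a^3 - 3.927*a^2 + 2.788*a + 7.157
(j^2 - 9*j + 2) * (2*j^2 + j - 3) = 2*j^4 - 17*j^3 - 8*j^2 + 29*j - 6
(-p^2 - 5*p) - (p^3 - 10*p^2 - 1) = -p^3 + 9*p^2 - 5*p + 1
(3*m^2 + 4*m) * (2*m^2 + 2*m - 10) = 6*m^4 + 14*m^3 - 22*m^2 - 40*m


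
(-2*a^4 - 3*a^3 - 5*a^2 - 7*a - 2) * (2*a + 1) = -4*a^5 - 8*a^4 - 13*a^3 - 19*a^2 - 11*a - 2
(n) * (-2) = -2*n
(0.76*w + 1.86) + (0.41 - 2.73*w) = 2.27 - 1.97*w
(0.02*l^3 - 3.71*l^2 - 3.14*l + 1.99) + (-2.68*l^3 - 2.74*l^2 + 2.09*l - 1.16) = -2.66*l^3 - 6.45*l^2 - 1.05*l + 0.83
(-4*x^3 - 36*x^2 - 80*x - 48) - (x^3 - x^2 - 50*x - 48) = -5*x^3 - 35*x^2 - 30*x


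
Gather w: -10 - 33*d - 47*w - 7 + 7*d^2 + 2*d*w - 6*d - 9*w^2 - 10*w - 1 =7*d^2 - 39*d - 9*w^2 + w*(2*d - 57) - 18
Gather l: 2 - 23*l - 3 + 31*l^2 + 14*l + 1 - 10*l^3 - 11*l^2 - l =-10*l^3 + 20*l^2 - 10*l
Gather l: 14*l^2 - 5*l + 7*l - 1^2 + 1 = 14*l^2 + 2*l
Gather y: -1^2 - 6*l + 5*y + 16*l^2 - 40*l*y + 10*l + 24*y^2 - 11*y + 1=16*l^2 + 4*l + 24*y^2 + y*(-40*l - 6)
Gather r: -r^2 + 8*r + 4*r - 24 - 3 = -r^2 + 12*r - 27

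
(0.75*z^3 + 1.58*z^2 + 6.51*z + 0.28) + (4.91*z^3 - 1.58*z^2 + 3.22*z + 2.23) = 5.66*z^3 + 9.73*z + 2.51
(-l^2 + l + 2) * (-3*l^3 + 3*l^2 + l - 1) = 3*l^5 - 6*l^4 - 4*l^3 + 8*l^2 + l - 2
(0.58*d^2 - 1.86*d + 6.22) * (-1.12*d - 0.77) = -0.6496*d^3 + 1.6366*d^2 - 5.5342*d - 4.7894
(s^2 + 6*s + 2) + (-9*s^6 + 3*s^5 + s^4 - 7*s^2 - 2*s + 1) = -9*s^6 + 3*s^5 + s^4 - 6*s^2 + 4*s + 3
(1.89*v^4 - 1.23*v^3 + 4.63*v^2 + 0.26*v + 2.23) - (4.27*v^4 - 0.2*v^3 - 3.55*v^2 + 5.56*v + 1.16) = -2.38*v^4 - 1.03*v^3 + 8.18*v^2 - 5.3*v + 1.07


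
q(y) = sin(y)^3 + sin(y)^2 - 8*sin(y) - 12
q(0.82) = -16.92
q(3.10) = -12.33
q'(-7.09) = -5.45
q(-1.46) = -4.04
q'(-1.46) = -0.78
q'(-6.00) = -6.92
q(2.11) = -17.50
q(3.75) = -7.29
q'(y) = 3*sin(y)^2*cos(y) + 2*sin(y)*cos(y) - 8*cos(y)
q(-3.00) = -10.85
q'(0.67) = -4.39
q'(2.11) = 2.09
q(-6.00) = -14.14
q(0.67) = -16.34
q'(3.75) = 6.70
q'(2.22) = 2.72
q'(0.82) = -3.37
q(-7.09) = -6.08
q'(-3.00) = 8.14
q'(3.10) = 7.90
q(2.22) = -17.23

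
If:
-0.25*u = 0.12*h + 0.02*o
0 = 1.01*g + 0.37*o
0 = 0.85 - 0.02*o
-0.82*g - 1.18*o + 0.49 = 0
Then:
No Solution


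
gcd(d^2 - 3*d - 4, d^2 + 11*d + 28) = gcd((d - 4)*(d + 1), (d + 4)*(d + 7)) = 1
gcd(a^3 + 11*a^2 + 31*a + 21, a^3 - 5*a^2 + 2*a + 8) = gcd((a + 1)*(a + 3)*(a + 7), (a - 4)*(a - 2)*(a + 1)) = a + 1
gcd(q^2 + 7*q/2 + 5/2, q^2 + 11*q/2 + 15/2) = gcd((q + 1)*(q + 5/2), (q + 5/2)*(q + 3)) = q + 5/2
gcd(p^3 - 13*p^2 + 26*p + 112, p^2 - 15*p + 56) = p^2 - 15*p + 56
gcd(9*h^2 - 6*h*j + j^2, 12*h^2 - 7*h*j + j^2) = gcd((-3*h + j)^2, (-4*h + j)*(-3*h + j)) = 3*h - j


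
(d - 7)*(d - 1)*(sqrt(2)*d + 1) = sqrt(2)*d^3 - 8*sqrt(2)*d^2 + d^2 - 8*d + 7*sqrt(2)*d + 7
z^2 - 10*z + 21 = (z - 7)*(z - 3)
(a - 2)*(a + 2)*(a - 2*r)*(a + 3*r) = a^4 + a^3*r - 6*a^2*r^2 - 4*a^2 - 4*a*r + 24*r^2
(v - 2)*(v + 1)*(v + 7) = v^3 + 6*v^2 - 9*v - 14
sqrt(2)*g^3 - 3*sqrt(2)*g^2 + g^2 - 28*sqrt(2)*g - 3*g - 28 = (g - 7)*(g + 4)*(sqrt(2)*g + 1)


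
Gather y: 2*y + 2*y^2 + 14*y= 2*y^2 + 16*y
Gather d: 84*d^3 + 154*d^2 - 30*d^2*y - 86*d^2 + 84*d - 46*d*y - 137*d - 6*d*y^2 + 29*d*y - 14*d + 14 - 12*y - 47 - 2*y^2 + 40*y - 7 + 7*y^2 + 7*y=84*d^3 + d^2*(68 - 30*y) + d*(-6*y^2 - 17*y - 67) + 5*y^2 + 35*y - 40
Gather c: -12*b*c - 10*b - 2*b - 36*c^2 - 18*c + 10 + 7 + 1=-12*b - 36*c^2 + c*(-12*b - 18) + 18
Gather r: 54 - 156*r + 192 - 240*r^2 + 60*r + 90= -240*r^2 - 96*r + 336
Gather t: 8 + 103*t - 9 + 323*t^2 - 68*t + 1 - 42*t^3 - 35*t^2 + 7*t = -42*t^3 + 288*t^2 + 42*t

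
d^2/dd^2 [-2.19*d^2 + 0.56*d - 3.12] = -4.38000000000000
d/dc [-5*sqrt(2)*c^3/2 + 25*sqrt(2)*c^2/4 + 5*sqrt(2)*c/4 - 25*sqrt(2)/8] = 5*sqrt(2)*(-6*c^2 + 10*c + 1)/4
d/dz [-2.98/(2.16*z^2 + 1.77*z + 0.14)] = (12.8736*z + 5.2746)/(2.16*z^2 + 1.77*z + 0.14)^2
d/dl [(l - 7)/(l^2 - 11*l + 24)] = (l^2 - 11*l - (l - 7)*(2*l - 11) + 24)/(l^2 - 11*l + 24)^2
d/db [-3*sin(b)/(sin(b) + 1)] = -3*cos(b)/(sin(b) + 1)^2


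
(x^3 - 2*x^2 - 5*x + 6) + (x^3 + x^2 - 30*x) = 2*x^3 - x^2 - 35*x + 6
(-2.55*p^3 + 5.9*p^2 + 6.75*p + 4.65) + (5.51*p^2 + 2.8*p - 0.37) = -2.55*p^3 + 11.41*p^2 + 9.55*p + 4.28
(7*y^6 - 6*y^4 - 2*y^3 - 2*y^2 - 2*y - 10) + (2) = 7*y^6 - 6*y^4 - 2*y^3 - 2*y^2 - 2*y - 8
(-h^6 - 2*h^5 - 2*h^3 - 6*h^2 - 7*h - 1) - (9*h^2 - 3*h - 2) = -h^6 - 2*h^5 - 2*h^3 - 15*h^2 - 4*h + 1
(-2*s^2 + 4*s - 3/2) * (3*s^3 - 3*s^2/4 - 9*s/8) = -6*s^5 + 27*s^4/2 - 21*s^3/4 - 27*s^2/8 + 27*s/16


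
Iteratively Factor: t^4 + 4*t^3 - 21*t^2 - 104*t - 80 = (t + 4)*(t^3 - 21*t - 20) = (t + 4)^2*(t^2 - 4*t - 5) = (t + 1)*(t + 4)^2*(t - 5)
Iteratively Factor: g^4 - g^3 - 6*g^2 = (g)*(g^3 - g^2 - 6*g) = g*(g + 2)*(g^2 - 3*g) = g*(g - 3)*(g + 2)*(g)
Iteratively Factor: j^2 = (j)*(j)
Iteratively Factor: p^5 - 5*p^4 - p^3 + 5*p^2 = (p - 5)*(p^4 - p^2) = (p - 5)*(p - 1)*(p^3 + p^2) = (p - 5)*(p - 1)*(p + 1)*(p^2) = p*(p - 5)*(p - 1)*(p + 1)*(p)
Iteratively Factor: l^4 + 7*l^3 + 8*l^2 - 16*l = (l + 4)*(l^3 + 3*l^2 - 4*l) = l*(l + 4)*(l^2 + 3*l - 4) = l*(l - 1)*(l + 4)*(l + 4)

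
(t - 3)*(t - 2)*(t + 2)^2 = t^4 - t^3 - 10*t^2 + 4*t + 24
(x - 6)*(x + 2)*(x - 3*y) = x^3 - 3*x^2*y - 4*x^2 + 12*x*y - 12*x + 36*y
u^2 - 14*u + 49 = (u - 7)^2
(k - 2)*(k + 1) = k^2 - k - 2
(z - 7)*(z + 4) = z^2 - 3*z - 28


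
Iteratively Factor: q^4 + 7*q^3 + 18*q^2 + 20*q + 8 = (q + 2)*(q^3 + 5*q^2 + 8*q + 4) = (q + 2)^2*(q^2 + 3*q + 2) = (q + 2)^3*(q + 1)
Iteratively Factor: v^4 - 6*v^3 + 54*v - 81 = (v - 3)*(v^3 - 3*v^2 - 9*v + 27) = (v - 3)^2*(v^2 - 9) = (v - 3)^2*(v + 3)*(v - 3)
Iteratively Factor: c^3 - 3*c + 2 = (c - 1)*(c^2 + c - 2) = (c - 1)^2*(c + 2)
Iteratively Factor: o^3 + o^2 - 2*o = (o + 2)*(o^2 - o) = o*(o + 2)*(o - 1)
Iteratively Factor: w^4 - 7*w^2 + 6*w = (w)*(w^3 - 7*w + 6) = w*(w - 2)*(w^2 + 2*w - 3) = w*(w - 2)*(w - 1)*(w + 3)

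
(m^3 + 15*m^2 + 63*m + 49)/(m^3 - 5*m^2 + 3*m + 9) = (m^2 + 14*m + 49)/(m^2 - 6*m + 9)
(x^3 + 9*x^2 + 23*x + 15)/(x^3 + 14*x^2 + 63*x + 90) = (x + 1)/(x + 6)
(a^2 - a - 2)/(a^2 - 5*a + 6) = (a + 1)/(a - 3)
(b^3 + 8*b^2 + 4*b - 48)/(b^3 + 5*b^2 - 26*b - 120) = (b - 2)/(b - 5)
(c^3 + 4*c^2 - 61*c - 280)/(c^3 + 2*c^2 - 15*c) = (c^2 - c - 56)/(c*(c - 3))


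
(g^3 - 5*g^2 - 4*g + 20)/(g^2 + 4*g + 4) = (g^2 - 7*g + 10)/(g + 2)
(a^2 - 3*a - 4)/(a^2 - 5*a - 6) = (a - 4)/(a - 6)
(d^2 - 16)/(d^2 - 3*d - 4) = (d + 4)/(d + 1)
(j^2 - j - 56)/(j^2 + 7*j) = (j - 8)/j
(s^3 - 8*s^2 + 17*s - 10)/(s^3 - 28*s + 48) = (s^2 - 6*s + 5)/(s^2 + 2*s - 24)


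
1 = 1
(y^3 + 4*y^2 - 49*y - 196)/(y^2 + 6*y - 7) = (y^2 - 3*y - 28)/(y - 1)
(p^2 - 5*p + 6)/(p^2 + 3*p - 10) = (p - 3)/(p + 5)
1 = 1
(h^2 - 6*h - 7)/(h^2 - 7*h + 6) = (h^2 - 6*h - 7)/(h^2 - 7*h + 6)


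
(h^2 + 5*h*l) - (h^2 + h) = 5*h*l - h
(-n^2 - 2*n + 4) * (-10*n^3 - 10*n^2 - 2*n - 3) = 10*n^5 + 30*n^4 - 18*n^3 - 33*n^2 - 2*n - 12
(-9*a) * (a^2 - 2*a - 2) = -9*a^3 + 18*a^2 + 18*a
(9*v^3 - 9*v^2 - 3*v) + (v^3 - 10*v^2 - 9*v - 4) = 10*v^3 - 19*v^2 - 12*v - 4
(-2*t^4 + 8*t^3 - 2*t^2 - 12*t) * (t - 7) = -2*t^5 + 22*t^4 - 58*t^3 + 2*t^2 + 84*t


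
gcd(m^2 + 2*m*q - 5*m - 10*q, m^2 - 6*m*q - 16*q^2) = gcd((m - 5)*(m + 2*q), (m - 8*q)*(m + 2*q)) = m + 2*q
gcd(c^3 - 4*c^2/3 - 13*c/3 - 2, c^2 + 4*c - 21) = c - 3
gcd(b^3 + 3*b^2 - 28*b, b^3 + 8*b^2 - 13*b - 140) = b^2 + 3*b - 28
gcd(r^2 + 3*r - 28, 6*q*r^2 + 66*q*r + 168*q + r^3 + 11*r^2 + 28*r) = r + 7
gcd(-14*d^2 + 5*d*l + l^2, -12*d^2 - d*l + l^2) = 1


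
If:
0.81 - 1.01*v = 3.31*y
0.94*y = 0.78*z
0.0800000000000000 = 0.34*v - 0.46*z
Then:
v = 0.42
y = 0.12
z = 0.14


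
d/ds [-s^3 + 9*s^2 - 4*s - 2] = -3*s^2 + 18*s - 4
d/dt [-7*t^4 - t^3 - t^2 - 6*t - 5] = -28*t^3 - 3*t^2 - 2*t - 6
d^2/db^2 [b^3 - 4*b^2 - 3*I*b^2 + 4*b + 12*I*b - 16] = 6*b - 8 - 6*I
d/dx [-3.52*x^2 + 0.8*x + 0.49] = 0.8 - 7.04*x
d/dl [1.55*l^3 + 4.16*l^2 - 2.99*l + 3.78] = 4.65*l^2 + 8.32*l - 2.99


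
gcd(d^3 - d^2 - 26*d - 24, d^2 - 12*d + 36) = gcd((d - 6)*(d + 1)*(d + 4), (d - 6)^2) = d - 6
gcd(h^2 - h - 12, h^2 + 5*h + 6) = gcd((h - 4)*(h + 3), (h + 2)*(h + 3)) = h + 3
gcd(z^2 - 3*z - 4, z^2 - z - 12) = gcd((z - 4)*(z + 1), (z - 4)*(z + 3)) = z - 4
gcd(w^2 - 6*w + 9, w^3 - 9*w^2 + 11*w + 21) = w - 3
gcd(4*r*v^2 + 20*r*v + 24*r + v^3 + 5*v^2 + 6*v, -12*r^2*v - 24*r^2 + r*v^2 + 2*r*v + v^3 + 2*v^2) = 4*r*v + 8*r + v^2 + 2*v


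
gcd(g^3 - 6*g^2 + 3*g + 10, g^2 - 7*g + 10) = g^2 - 7*g + 10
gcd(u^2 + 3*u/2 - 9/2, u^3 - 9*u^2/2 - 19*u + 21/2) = u + 3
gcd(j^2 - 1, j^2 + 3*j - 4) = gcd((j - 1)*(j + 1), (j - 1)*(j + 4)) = j - 1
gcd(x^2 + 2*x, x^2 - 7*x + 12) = 1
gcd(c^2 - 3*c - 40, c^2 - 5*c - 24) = c - 8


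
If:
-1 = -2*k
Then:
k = 1/2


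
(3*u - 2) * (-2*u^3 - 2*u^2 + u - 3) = -6*u^4 - 2*u^3 + 7*u^2 - 11*u + 6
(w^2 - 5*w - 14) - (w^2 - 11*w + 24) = 6*w - 38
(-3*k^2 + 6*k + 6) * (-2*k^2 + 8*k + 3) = 6*k^4 - 36*k^3 + 27*k^2 + 66*k + 18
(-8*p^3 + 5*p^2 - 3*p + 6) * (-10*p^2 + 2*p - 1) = 80*p^5 - 66*p^4 + 48*p^3 - 71*p^2 + 15*p - 6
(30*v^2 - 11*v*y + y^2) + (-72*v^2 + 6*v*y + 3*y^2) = -42*v^2 - 5*v*y + 4*y^2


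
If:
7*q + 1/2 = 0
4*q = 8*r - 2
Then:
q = -1/14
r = 3/14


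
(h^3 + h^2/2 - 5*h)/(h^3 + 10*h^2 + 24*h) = (h^2 + h/2 - 5)/(h^2 + 10*h + 24)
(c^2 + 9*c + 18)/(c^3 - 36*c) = (c + 3)/(c*(c - 6))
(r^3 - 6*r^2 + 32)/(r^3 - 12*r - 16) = (r - 4)/(r + 2)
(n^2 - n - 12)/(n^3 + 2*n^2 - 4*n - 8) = (n^2 - n - 12)/(n^3 + 2*n^2 - 4*n - 8)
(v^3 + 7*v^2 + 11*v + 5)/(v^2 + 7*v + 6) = (v^2 + 6*v + 5)/(v + 6)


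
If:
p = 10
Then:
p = 10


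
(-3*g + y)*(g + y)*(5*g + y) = -15*g^3 - 13*g^2*y + 3*g*y^2 + y^3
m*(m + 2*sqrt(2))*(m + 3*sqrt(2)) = m^3 + 5*sqrt(2)*m^2 + 12*m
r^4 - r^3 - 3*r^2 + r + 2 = (r - 2)*(r - 1)*(r + 1)^2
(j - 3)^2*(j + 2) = j^3 - 4*j^2 - 3*j + 18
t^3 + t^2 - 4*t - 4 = (t - 2)*(t + 1)*(t + 2)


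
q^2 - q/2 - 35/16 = (q - 7/4)*(q + 5/4)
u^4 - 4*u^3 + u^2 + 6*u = u*(u - 3)*(u - 2)*(u + 1)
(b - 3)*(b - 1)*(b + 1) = b^3 - 3*b^2 - b + 3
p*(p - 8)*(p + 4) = p^3 - 4*p^2 - 32*p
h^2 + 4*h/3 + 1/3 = (h + 1/3)*(h + 1)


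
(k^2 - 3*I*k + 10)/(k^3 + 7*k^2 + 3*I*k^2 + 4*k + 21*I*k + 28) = (k^2 - 3*I*k + 10)/(k^3 + k^2*(7 + 3*I) + k*(4 + 21*I) + 28)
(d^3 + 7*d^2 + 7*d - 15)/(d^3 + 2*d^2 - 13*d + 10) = (d + 3)/(d - 2)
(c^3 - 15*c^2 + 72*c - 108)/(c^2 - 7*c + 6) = (c^2 - 9*c + 18)/(c - 1)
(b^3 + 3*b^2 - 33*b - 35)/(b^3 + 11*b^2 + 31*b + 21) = (b - 5)/(b + 3)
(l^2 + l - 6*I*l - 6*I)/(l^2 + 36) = (l + 1)/(l + 6*I)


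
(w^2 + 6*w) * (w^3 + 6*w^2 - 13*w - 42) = w^5 + 12*w^4 + 23*w^3 - 120*w^2 - 252*w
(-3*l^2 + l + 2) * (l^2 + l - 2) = -3*l^4 - 2*l^3 + 9*l^2 - 4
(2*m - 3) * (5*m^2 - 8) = 10*m^3 - 15*m^2 - 16*m + 24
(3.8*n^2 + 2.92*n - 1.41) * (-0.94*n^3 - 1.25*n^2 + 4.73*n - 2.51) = -3.572*n^5 - 7.4948*n^4 + 15.6494*n^3 + 6.0361*n^2 - 13.9985*n + 3.5391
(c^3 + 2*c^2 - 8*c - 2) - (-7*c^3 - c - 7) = 8*c^3 + 2*c^2 - 7*c + 5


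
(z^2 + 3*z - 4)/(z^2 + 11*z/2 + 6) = 2*(z - 1)/(2*z + 3)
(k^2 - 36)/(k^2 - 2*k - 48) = (k - 6)/(k - 8)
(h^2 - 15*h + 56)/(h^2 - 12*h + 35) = (h - 8)/(h - 5)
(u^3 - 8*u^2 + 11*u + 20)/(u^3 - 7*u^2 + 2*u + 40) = (u + 1)/(u + 2)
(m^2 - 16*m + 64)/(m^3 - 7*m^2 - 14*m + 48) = (m - 8)/(m^2 + m - 6)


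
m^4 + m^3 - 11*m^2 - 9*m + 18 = (m - 3)*(m - 1)*(m + 2)*(m + 3)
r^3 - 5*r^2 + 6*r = r*(r - 3)*(r - 2)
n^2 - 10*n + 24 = (n - 6)*(n - 4)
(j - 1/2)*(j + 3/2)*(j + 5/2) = j^3 + 7*j^2/2 + 7*j/4 - 15/8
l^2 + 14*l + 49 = (l + 7)^2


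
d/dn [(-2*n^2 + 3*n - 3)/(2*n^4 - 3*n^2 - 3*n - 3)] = ((4*n - 3)*(-2*n^4 + 3*n^2 + 3*n + 3) - (2*n^2 - 3*n + 3)*(-8*n^3 + 6*n + 3))/(-2*n^4 + 3*n^2 + 3*n + 3)^2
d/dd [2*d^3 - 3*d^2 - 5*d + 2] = 6*d^2 - 6*d - 5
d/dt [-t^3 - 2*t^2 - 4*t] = -3*t^2 - 4*t - 4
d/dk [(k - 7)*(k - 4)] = 2*k - 11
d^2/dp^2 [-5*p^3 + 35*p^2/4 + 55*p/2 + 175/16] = 35/2 - 30*p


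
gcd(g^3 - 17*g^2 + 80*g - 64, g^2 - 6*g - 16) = g - 8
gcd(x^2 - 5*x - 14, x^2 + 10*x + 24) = 1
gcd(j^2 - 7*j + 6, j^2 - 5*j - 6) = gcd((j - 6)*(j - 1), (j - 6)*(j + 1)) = j - 6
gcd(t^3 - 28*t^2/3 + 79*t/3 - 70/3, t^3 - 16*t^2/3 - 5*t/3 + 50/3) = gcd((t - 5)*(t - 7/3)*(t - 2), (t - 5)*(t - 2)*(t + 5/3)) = t^2 - 7*t + 10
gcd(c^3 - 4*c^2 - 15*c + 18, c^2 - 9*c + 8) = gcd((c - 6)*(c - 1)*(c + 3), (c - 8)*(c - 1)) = c - 1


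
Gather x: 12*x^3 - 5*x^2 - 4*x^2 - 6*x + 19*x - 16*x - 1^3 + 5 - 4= 12*x^3 - 9*x^2 - 3*x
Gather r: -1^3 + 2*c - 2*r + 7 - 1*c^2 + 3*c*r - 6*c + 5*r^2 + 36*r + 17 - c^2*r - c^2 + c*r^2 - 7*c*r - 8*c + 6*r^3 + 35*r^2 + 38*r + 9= -2*c^2 - 12*c + 6*r^3 + r^2*(c + 40) + r*(-c^2 - 4*c + 72) + 32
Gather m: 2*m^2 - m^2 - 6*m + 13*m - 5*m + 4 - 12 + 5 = m^2 + 2*m - 3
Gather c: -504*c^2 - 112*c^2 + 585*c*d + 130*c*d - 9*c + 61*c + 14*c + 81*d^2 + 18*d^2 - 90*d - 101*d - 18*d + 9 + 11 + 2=-616*c^2 + c*(715*d + 66) + 99*d^2 - 209*d + 22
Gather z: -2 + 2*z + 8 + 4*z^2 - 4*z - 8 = 4*z^2 - 2*z - 2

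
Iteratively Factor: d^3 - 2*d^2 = (d)*(d^2 - 2*d) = d*(d - 2)*(d)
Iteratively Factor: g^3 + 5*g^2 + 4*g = (g + 4)*(g^2 + g) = (g + 1)*(g + 4)*(g)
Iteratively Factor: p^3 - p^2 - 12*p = (p)*(p^2 - p - 12) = p*(p + 3)*(p - 4)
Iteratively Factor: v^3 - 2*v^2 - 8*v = (v)*(v^2 - 2*v - 8) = v*(v + 2)*(v - 4)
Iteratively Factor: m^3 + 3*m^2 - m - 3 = (m + 3)*(m^2 - 1) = (m - 1)*(m + 3)*(m + 1)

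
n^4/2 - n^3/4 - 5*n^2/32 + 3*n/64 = n*(n/2 + 1/4)*(n - 3/4)*(n - 1/4)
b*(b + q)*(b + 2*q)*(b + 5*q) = b^4 + 8*b^3*q + 17*b^2*q^2 + 10*b*q^3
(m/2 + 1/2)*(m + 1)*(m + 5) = m^3/2 + 7*m^2/2 + 11*m/2 + 5/2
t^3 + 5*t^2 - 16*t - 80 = (t - 4)*(t + 4)*(t + 5)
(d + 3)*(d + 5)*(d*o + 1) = d^3*o + 8*d^2*o + d^2 + 15*d*o + 8*d + 15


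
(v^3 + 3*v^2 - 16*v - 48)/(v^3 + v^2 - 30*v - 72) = (v - 4)/(v - 6)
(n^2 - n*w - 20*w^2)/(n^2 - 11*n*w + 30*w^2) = (-n - 4*w)/(-n + 6*w)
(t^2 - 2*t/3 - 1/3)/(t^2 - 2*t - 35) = (-3*t^2 + 2*t + 1)/(3*(-t^2 + 2*t + 35))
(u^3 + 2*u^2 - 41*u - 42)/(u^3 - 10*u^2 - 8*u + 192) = (u^2 + 8*u + 7)/(u^2 - 4*u - 32)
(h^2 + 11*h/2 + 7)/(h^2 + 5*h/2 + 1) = (2*h + 7)/(2*h + 1)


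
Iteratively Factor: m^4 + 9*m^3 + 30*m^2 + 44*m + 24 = (m + 2)*(m^3 + 7*m^2 + 16*m + 12) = (m + 2)^2*(m^2 + 5*m + 6) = (m + 2)^3*(m + 3)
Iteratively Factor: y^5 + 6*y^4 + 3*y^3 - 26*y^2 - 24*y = (y + 3)*(y^4 + 3*y^3 - 6*y^2 - 8*y) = y*(y + 3)*(y^3 + 3*y^2 - 6*y - 8) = y*(y + 1)*(y + 3)*(y^2 + 2*y - 8) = y*(y + 1)*(y + 3)*(y + 4)*(y - 2)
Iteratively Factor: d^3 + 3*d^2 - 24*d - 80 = (d + 4)*(d^2 - d - 20) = (d - 5)*(d + 4)*(d + 4)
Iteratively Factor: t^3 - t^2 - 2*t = (t + 1)*(t^2 - 2*t) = (t - 2)*(t + 1)*(t)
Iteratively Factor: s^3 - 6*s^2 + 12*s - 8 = (s - 2)*(s^2 - 4*s + 4) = (s - 2)^2*(s - 2)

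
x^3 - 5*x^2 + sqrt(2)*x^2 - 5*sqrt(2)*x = x*(x - 5)*(x + sqrt(2))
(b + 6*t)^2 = b^2 + 12*b*t + 36*t^2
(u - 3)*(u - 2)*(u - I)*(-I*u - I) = -I*u^4 - u^3 + 4*I*u^3 + 4*u^2 - I*u^2 - u - 6*I*u - 6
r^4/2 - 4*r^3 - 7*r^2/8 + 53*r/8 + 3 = (r/2 + 1/4)*(r - 8)*(r - 3/2)*(r + 1)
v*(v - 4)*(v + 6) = v^3 + 2*v^2 - 24*v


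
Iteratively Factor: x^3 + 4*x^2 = (x)*(x^2 + 4*x) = x^2*(x + 4)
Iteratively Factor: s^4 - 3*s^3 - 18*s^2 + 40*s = (s)*(s^3 - 3*s^2 - 18*s + 40) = s*(s - 2)*(s^2 - s - 20) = s*(s - 5)*(s - 2)*(s + 4)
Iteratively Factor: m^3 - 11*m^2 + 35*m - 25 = (m - 1)*(m^2 - 10*m + 25) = (m - 5)*(m - 1)*(m - 5)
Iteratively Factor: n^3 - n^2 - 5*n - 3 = (n + 1)*(n^2 - 2*n - 3) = (n + 1)^2*(n - 3)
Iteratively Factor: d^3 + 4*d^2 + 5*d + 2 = (d + 1)*(d^2 + 3*d + 2) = (d + 1)^2*(d + 2)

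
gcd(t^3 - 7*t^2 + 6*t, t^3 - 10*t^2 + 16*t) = t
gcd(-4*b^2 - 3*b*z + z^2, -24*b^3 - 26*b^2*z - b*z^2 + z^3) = b + z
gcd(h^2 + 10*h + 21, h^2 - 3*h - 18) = h + 3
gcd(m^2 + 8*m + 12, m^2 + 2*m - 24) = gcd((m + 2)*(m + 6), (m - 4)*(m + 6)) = m + 6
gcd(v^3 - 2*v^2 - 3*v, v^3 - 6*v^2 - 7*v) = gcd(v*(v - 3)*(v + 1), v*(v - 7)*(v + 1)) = v^2 + v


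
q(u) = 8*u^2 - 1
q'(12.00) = 192.00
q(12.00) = 1151.00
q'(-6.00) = -96.00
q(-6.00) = 287.00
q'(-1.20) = -19.20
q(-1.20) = 10.52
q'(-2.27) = -36.32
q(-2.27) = 40.22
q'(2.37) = 37.92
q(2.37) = 43.94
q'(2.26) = 36.16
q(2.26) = 39.86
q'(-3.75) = -60.00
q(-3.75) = 111.50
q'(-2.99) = -47.84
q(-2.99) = 70.52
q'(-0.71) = -11.36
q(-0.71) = 3.03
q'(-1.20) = -19.20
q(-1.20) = 10.52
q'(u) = 16*u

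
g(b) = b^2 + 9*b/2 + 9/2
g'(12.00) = 28.50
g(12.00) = 202.50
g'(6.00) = 16.50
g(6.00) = 67.50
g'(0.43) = 5.36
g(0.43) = 6.62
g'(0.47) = 5.44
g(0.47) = 6.84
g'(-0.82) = 2.86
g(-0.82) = 1.48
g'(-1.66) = 1.18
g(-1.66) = -0.21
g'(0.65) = 5.80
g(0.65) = 7.85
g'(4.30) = 13.10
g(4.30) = 42.34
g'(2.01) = 8.52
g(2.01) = 17.59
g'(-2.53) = -0.56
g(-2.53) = -0.48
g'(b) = 2*b + 9/2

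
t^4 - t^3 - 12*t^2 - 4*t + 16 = (t - 4)*(t - 1)*(t + 2)^2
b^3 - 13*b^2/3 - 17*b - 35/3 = (b - 7)*(b + 1)*(b + 5/3)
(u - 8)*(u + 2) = u^2 - 6*u - 16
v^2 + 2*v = v*(v + 2)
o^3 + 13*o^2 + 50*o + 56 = (o + 2)*(o + 4)*(o + 7)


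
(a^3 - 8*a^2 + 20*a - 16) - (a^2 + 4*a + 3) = a^3 - 9*a^2 + 16*a - 19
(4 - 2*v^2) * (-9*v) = 18*v^3 - 36*v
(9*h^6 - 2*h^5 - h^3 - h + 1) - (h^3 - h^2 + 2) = 9*h^6 - 2*h^5 - 2*h^3 + h^2 - h - 1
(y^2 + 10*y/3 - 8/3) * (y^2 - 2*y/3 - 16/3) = y^4 + 8*y^3/3 - 92*y^2/9 - 16*y + 128/9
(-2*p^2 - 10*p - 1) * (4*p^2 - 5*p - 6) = -8*p^4 - 30*p^3 + 58*p^2 + 65*p + 6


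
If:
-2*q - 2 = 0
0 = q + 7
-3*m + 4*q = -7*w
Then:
No Solution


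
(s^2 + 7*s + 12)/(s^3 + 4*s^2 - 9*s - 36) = 1/(s - 3)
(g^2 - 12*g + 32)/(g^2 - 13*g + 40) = (g - 4)/(g - 5)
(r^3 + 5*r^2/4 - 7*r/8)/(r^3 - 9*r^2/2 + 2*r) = (r + 7/4)/(r - 4)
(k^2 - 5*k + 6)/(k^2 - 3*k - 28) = (-k^2 + 5*k - 6)/(-k^2 + 3*k + 28)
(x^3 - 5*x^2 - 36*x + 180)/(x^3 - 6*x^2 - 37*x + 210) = (x - 6)/(x - 7)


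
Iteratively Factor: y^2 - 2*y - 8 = (y + 2)*(y - 4)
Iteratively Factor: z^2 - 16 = (z - 4)*(z + 4)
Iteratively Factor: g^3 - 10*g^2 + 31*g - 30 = (g - 3)*(g^2 - 7*g + 10) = (g - 5)*(g - 3)*(g - 2)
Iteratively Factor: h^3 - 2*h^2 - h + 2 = (h - 2)*(h^2 - 1) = (h - 2)*(h + 1)*(h - 1)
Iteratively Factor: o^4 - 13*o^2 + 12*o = (o + 4)*(o^3 - 4*o^2 + 3*o) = o*(o + 4)*(o^2 - 4*o + 3) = o*(o - 3)*(o + 4)*(o - 1)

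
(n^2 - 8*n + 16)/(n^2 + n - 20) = (n - 4)/(n + 5)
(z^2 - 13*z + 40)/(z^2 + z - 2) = (z^2 - 13*z + 40)/(z^2 + z - 2)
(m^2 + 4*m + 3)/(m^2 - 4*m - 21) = (m + 1)/(m - 7)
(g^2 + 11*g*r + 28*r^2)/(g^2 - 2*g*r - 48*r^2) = (-g^2 - 11*g*r - 28*r^2)/(-g^2 + 2*g*r + 48*r^2)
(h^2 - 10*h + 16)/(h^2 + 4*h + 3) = (h^2 - 10*h + 16)/(h^2 + 4*h + 3)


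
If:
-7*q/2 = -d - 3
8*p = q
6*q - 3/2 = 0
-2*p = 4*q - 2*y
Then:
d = -17/8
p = 1/32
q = 1/4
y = 17/32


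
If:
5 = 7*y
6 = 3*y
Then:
No Solution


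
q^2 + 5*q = q*(q + 5)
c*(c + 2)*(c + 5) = c^3 + 7*c^2 + 10*c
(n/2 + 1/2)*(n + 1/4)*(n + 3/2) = n^3/2 + 11*n^2/8 + 17*n/16 + 3/16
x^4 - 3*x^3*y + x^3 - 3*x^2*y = x^2*(x + 1)*(x - 3*y)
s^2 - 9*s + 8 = (s - 8)*(s - 1)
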